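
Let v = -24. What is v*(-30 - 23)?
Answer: 1272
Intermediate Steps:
v*(-30 - 23) = -24*(-30 - 23) = -24*(-53) = 1272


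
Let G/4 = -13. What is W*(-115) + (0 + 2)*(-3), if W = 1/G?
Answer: -197/52 ≈ -3.7885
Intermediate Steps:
G = -52 (G = 4*(-13) = -52)
W = -1/52 (W = 1/(-52) = -1/52 ≈ -0.019231)
W*(-115) + (0 + 2)*(-3) = -1/52*(-115) + (0 + 2)*(-3) = 115/52 + 2*(-3) = 115/52 - 6 = -197/52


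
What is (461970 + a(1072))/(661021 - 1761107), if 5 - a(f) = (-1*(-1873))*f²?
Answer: 2151959657/1100086 ≈ 1956.2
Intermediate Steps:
a(f) = 5 - 1873*f² (a(f) = 5 - (-1*(-1873))*f² = 5 - 1873*f²)
(461970 + a(1072))/(661021 - 1761107) = (461970 + (5 - 1873*1072²))/(661021 - 1761107) = (461970 + (5 - 1873*1149184))/(-1100086) = (461970 + (5 - 2152421632))*(-1/1100086) = (461970 - 2152421627)*(-1/1100086) = -2151959657*(-1/1100086) = 2151959657/1100086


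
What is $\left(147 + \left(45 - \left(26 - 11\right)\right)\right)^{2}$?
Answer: $31329$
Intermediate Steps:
$\left(147 + \left(45 - \left(26 - 11\right)\right)\right)^{2} = \left(147 + \left(45 - 15\right)\right)^{2} = \left(147 + 30\right)^{2} = 177^{2} = 31329$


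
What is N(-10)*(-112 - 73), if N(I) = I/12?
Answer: 925/6 ≈ 154.17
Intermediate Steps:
N(I) = I/12 (N(I) = I*(1/12) = I/12)
N(-10)*(-112 - 73) = ((1/12)*(-10))*(-112 - 73) = -⅚*(-185) = 925/6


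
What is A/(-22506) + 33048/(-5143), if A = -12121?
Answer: -21981935/3733818 ≈ -5.8873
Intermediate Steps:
A/(-22506) + 33048/(-5143) = -12121/(-22506) + 33048/(-5143) = -12121*(-1/22506) + 33048*(-1/5143) = 391/726 - 33048/5143 = -21981935/3733818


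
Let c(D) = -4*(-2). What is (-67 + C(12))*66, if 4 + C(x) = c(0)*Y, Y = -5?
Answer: -7326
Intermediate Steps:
c(D) = 8
C(x) = -44 (C(x) = -4 + 8*(-5) = -4 - 40 = -44)
(-67 + C(12))*66 = (-67 - 44)*66 = -111*66 = -7326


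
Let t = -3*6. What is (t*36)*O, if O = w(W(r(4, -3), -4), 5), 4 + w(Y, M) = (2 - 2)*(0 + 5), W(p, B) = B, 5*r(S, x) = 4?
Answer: 2592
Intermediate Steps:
r(S, x) = ⅘ (r(S, x) = (⅕)*4 = ⅘)
t = -18
w(Y, M) = -4 (w(Y, M) = -4 + (2 - 2)*(0 + 5) = -4 + 0*5 = -4 + 0 = -4)
O = -4
(t*36)*O = -18*36*(-4) = -648*(-4) = 2592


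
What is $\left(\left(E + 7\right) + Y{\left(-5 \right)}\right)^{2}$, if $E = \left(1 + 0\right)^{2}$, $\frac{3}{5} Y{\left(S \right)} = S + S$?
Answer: $\frac{676}{9} \approx 75.111$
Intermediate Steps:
$Y{\left(S \right)} = \frac{10 S}{3}$ ($Y{\left(S \right)} = \frac{5 \left(S + S\right)}{3} = \frac{5 \cdot 2 S}{3} = \frac{10 S}{3}$)
$E = 1$ ($E = 1^{2} = 1$)
$\left(\left(E + 7\right) + Y{\left(-5 \right)}\right)^{2} = \left(\left(1 + 7\right) + \frac{10}{3} \left(-5\right)\right)^{2} = \left(8 - \frac{50}{3}\right)^{2} = \left(- \frac{26}{3}\right)^{2} = \frac{676}{9}$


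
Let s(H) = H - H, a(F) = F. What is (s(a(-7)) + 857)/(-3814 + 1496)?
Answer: -857/2318 ≈ -0.36972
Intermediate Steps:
s(H) = 0
(s(a(-7)) + 857)/(-3814 + 1496) = (0 + 857)/(-3814 + 1496) = 857/(-2318) = 857*(-1/2318) = -857/2318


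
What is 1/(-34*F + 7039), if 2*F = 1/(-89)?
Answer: 89/626488 ≈ 0.00014206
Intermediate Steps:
F = -1/178 (F = (½)/(-89) = (½)*(-1/89) = -1/178 ≈ -0.0056180)
1/(-34*F + 7039) = 1/(-34*(-1/178) + 7039) = 1/(17/89 + 7039) = 1/(626488/89) = 89/626488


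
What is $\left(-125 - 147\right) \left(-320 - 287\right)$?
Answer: $165104$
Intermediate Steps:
$\left(-125 - 147\right) \left(-320 - 287\right) = \left(-272\right) \left(-607\right) = 165104$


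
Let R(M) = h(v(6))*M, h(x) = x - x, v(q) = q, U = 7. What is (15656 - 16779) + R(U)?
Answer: -1123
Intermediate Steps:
h(x) = 0
R(M) = 0 (R(M) = 0*M = 0)
(15656 - 16779) + R(U) = (15656 - 16779) + 0 = -1123 + 0 = -1123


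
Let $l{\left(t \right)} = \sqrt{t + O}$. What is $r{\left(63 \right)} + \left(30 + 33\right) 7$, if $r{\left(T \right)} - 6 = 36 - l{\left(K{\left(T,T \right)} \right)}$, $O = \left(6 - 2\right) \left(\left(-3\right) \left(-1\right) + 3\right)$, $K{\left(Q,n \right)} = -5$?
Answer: $483 - \sqrt{19} \approx 478.64$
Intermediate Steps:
$O = 24$ ($O = 4 \left(3 + 3\right) = 4 \cdot 6 = 24$)
$l{\left(t \right)} = \sqrt{24 + t}$ ($l{\left(t \right)} = \sqrt{t + 24} = \sqrt{24 + t}$)
$r{\left(T \right)} = 42 - \sqrt{19}$ ($r{\left(T \right)} = 6 + \left(36 - \sqrt{24 - 5}\right) = 6 + \left(36 - \sqrt{19}\right) = 42 - \sqrt{19}$)
$r{\left(63 \right)} + \left(30 + 33\right) 7 = \left(42 - \sqrt{19}\right) + \left(30 + 33\right) 7 = \left(42 - \sqrt{19}\right) + 63 \cdot 7 = \left(42 - \sqrt{19}\right) + 441 = 483 - \sqrt{19}$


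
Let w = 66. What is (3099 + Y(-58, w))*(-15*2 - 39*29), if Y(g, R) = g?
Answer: -3530601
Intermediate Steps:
(3099 + Y(-58, w))*(-15*2 - 39*29) = (3099 - 58)*(-15*2 - 39*29) = 3041*(-30 - 1131) = 3041*(-1161) = -3530601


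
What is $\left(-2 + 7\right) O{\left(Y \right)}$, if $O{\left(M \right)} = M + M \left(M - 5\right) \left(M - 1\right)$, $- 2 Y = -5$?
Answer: $- \frac{275}{8} \approx -34.375$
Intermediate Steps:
$Y = \frac{5}{2}$ ($Y = \left(- \frac{1}{2}\right) \left(-5\right) = \frac{5}{2} \approx 2.5$)
$O{\left(M \right)} = M + M \left(-1 + M\right) \left(-5 + M\right)$ ($O{\left(M \right)} = M + M \left(-5 + M\right) \left(-1 + M\right) = M + M \left(-1 + M\right) \left(-5 + M\right)$)
$\left(-2 + 7\right) O{\left(Y \right)} = \left(-2 + 7\right) \frac{5 \left(6 + \left(\frac{5}{2}\right)^{2} - 15\right)}{2} = 5 \frac{5 \left(6 + \frac{25}{4} - 15\right)}{2} = 5 \cdot \frac{5}{2} \left(- \frac{11}{4}\right) = 5 \left(- \frac{55}{8}\right) = - \frac{275}{8}$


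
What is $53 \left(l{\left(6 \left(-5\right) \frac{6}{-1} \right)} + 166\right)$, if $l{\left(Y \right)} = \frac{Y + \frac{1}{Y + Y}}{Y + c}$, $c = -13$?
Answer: $\frac{532370213}{60120} \approx 8855.1$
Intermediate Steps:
$l{\left(Y \right)} = \frac{Y + \frac{1}{2 Y}}{-13 + Y}$ ($l{\left(Y \right)} = \frac{Y + \frac{1}{Y + Y}}{Y - 13} = \frac{Y + \frac{1}{2 Y}}{-13 + Y}$)
$53 \left(l{\left(6 \left(-5\right) \frac{6}{-1} \right)} + 166\right) = 53 \left(\frac{\frac{1}{2} + \left(6 \left(-5\right) \frac{6}{-1}\right)^{2}}{6 \left(-5\right) \frac{6}{-1} \left(-13 + 6 \left(-5\right) \frac{6}{-1}\right)} + 166\right) = 53 \left(\frac{\frac{1}{2} + \left(- 30 \cdot 6 \left(-1\right)\right)^{2}}{- 30 \cdot 6 \left(-1\right) \left(-13 - 30 \cdot 6 \left(-1\right)\right)} + 166\right) = 53 \left(\frac{\frac{1}{2} + \left(\left(-30\right) \left(-6\right)\right)^{2}}{\left(-30\right) \left(-6\right) \left(-13 - -180\right)} + 166\right) = 53 \left(\frac{\frac{1}{2} + 180^{2}}{180 \left(-13 + 180\right)} + 166\right) = 53 \left(\frac{\frac{1}{2} + 32400}{180 \cdot 167} + 166\right) = 53 \left(\frac{1}{180} \cdot \frac{1}{167} \cdot \frac{64801}{2} + 166\right) = 53 \left(\frac{64801}{60120} + 166\right) = 53 \cdot \frac{10044721}{60120} = \frac{532370213}{60120}$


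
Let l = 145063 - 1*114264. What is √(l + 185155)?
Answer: √215954 ≈ 464.71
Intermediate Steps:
l = 30799 (l = 145063 - 114264 = 30799)
√(l + 185155) = √(30799 + 185155) = √215954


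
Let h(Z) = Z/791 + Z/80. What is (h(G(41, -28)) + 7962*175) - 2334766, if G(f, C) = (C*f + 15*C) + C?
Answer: -2127649807/2260 ≈ -9.4144e+5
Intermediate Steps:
G(f, C) = 16*C + C*f (G(f, C) = (15*C + C*f) + C = 16*C + C*f)
h(Z) = 871*Z/63280 (h(Z) = Z*(1/791) + Z*(1/80) = Z/791 + Z/80 = 871*Z/63280)
(h(G(41, -28)) + 7962*175) - 2334766 = (871*(-28*(16 + 41))/63280 + 7962*175) - 2334766 = (871*(-28*57)/63280 + 1393350) - 2334766 = ((871/63280)*(-1596) + 1393350) - 2334766 = (-49647/2260 + 1393350) - 2334766 = 3148921353/2260 - 2334766 = -2127649807/2260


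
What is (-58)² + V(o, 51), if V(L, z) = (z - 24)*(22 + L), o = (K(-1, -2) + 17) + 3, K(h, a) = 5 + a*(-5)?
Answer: 4903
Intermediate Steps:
K(h, a) = 5 - 5*a
o = 35 (o = ((5 - 5*(-2)) + 17) + 3 = ((5 + 10) + 17) + 3 = (15 + 17) + 3 = 32 + 3 = 35)
V(L, z) = (-24 + z)*(22 + L)
(-58)² + V(o, 51) = (-58)² + (-528 - 24*35 + 22*51 + 35*51) = 3364 + (-528 - 840 + 1122 + 1785) = 3364 + 1539 = 4903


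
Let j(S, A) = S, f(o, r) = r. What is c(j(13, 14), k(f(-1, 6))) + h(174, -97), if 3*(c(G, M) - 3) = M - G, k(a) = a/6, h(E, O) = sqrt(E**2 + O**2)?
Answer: -1 + sqrt(39685) ≈ 198.21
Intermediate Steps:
k(a) = a/6 (k(a) = a*(1/6) = a/6)
c(G, M) = 3 - G/3 + M/3 (c(G, M) = 3 + (M - G)/3 = 3 + (-G/3 + M/3) = 3 - G/3 + M/3)
c(j(13, 14), k(f(-1, 6))) + h(174, -97) = (3 - 1/3*13 + ((1/6)*6)/3) + sqrt(174**2 + (-97)**2) = (3 - 13/3 + (1/3)*1) + sqrt(30276 + 9409) = (3 - 13/3 + 1/3) + sqrt(39685) = -1 + sqrt(39685)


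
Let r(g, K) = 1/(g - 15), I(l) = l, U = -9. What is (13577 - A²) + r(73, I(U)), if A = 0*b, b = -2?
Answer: 787467/58 ≈ 13577.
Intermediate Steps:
r(g, K) = 1/(-15 + g)
A = 0 (A = 0*(-2) = 0)
(13577 - A²) + r(73, I(U)) = (13577 - 1*0²) + 1/(-15 + 73) = (13577 - 1*0) + 1/58 = (13577 + 0) + 1/58 = 13577 + 1/58 = 787467/58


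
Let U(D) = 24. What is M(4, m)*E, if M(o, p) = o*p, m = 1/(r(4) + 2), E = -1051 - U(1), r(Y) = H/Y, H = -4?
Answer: -4300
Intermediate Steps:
r(Y) = -4/Y
E = -1075 (E = -1051 - 1*24 = -1051 - 24 = -1075)
m = 1 (m = 1/(-4/4 + 2) = 1/(-4*1/4 + 2) = 1/(-1 + 2) = 1/1 = 1)
M(4, m)*E = (4*1)*(-1075) = 4*(-1075) = -4300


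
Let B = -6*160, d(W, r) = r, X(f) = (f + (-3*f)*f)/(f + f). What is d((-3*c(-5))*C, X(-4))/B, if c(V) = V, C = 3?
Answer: -13/1920 ≈ -0.0067708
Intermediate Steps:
X(f) = (f - 3*f**2)/(2*f) (X(f) = (f - 3*f**2)/((2*f)) = (f - 3*f**2)*(1/(2*f)) = (f - 3*f**2)/(2*f))
B = -960
d((-3*c(-5))*C, X(-4))/B = (1/2 - 3/2*(-4))/(-960) = (1/2 + 6)*(-1/960) = (13/2)*(-1/960) = -13/1920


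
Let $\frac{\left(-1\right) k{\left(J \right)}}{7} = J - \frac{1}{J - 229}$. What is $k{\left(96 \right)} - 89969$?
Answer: $- \frac{1722180}{19} \approx -90641.0$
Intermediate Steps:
$k{\left(J \right)} = - 7 J + \frac{7}{-229 + J}$ ($k{\left(J \right)} = - 7 \left(J - \frac{1}{J - 229}\right) = - 7 \left(J - \frac{1}{-229 + J}\right) = - 7 J + \frac{7}{-229 + J}$)
$k{\left(96 \right)} - 89969 = \frac{7 \left(1 - 96^{2} + 229 \cdot 96\right)}{-229 + 96} - 89969 = \frac{7 \left(1 - 9216 + 21984\right)}{-133} - 89969 = 7 \left(- \frac{1}{133}\right) \left(1 - 9216 + 21984\right) - 89969 = 7 \left(- \frac{1}{133}\right) 12769 - 89969 = - \frac{12769}{19} - 89969 = - \frac{1722180}{19}$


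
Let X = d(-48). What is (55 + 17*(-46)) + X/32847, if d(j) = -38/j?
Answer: -573114437/788328 ≈ -727.00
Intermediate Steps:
X = 19/24 (X = -38/(-48) = -38*(-1/48) = 19/24 ≈ 0.79167)
(55 + 17*(-46)) + X/32847 = (55 + 17*(-46)) + (19/24)/32847 = (55 - 782) + (19/24)*(1/32847) = -727 + 19/788328 = -573114437/788328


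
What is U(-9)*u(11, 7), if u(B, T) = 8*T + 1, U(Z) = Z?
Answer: -513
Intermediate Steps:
u(B, T) = 1 + 8*T
U(-9)*u(11, 7) = -9*(1 + 8*7) = -9*(1 + 56) = -9*57 = -513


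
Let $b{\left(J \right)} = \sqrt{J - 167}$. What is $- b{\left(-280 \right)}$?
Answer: $- i \sqrt{447} \approx - 21.142 i$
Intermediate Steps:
$b{\left(J \right)} = \sqrt{-167 + J}$
$- b{\left(-280 \right)} = - \sqrt{-167 - 280} = - \sqrt{-447} = - i \sqrt{447}$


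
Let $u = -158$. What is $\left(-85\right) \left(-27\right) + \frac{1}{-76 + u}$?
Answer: $\frac{537029}{234} \approx 2295.0$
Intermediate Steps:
$\left(-85\right) \left(-27\right) + \frac{1}{-76 + u} = \left(-85\right) \left(-27\right) + \frac{1}{-76 - 158} = 2295 + \frac{1}{-234} = 2295 - \frac{1}{234} = \frac{537029}{234}$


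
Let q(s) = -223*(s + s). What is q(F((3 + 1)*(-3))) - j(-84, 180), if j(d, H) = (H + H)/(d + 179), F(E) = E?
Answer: 101616/19 ≈ 5348.2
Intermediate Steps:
q(s) = -446*s
j(d, H) = 2*H/(179 + d) (j(d, H) = (2*H)/(179 + d) = 2*H/(179 + d))
q(F((3 + 1)*(-3))) - j(-84, 180) = -446*(3 + 1)*(-3) - 2*180/(179 - 84) = -1784*(-3) - 2*180/95 = -446*(-12) - 2*180/95 = 5352 - 1*72/19 = 5352 - 72/19 = 101616/19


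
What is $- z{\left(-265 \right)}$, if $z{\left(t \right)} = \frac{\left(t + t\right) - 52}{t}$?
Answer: $- \frac{582}{265} \approx -2.1962$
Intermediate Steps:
$z{\left(t \right)} = \frac{-52 + 2 t}{t}$ ($z{\left(t \right)} = \frac{2 t - 52}{t} = \frac{-52 + 2 t}{t}$)
$- z{\left(-265 \right)} = - (2 - \frac{52}{-265}) = - (2 - - \frac{52}{265}) = - (2 + \frac{52}{265}) = \left(-1\right) \frac{582}{265} = - \frac{582}{265}$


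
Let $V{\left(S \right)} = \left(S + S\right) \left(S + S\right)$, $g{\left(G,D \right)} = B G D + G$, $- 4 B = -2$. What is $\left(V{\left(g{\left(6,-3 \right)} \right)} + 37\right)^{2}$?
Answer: $5329$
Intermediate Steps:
$B = \frac{1}{2}$ ($B = \left(- \frac{1}{4}\right) \left(-2\right) = \frac{1}{2} \approx 0.5$)
$g{\left(G,D \right)} = G + \frac{D G}{2}$ ($g{\left(G,D \right)} = \frac{G}{2} D + G = \frac{D G}{2} + G = G + \frac{D G}{2}$)
$V{\left(S \right)} = 4 S^{2}$ ($V{\left(S \right)} = 2 S 2 S = 4 S^{2}$)
$\left(V{\left(g{\left(6,-3 \right)} \right)} + 37\right)^{2} = \left(4 \left(\frac{1}{2} \cdot 6 \left(2 - 3\right)\right)^{2} + 37\right)^{2} = \left(4 \left(\frac{1}{2} \cdot 6 \left(-1\right)\right)^{2} + 37\right)^{2} = \left(4 \left(-3\right)^{2} + 37\right)^{2} = \left(4 \cdot 9 + 37\right)^{2} = \left(36 + 37\right)^{2} = 73^{2} = 5329$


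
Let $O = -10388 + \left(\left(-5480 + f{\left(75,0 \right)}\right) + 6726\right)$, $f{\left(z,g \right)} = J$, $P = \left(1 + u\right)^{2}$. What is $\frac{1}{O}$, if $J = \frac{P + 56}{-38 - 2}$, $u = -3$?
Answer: $- \frac{2}{18287} \approx -0.00010937$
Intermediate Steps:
$P = 4$ ($P = \left(1 - 3\right)^{2} = \left(-2\right)^{2} = 4$)
$J = - \frac{3}{2}$ ($J = \frac{4 + 56}{-38 - 2} = \frac{60}{-40} = 60 \left(- \frac{1}{40}\right) = - \frac{3}{2} \approx -1.5$)
$f{\left(z,g \right)} = - \frac{3}{2}$
$O = - \frac{18287}{2}$ ($O = -10388 + \left(\left(-5480 - \frac{3}{2}\right) + 6726\right) = -10388 + \left(- \frac{10963}{2} + 6726\right) = -10388 + \frac{2489}{2} = - \frac{18287}{2} \approx -9143.5$)
$\frac{1}{O} = \frac{1}{- \frac{18287}{2}} = - \frac{2}{18287}$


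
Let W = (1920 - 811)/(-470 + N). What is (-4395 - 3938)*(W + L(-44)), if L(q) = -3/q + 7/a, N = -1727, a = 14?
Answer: -3928689/7436 ≈ -528.33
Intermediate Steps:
L(q) = 1/2 - 3/q (L(q) = -3/q + 7/14 = -3/q + 7*(1/14) = -3/q + 1/2 = 1/2 - 3/q)
W = -1109/2197 (W = (1920 - 811)/(-470 - 1727) = 1109/(-2197) = 1109*(-1/2197) = -1109/2197 ≈ -0.50478)
(-4395 - 3938)*(W + L(-44)) = (-4395 - 3938)*(-1109/2197 + (1/2)*(-6 - 44)/(-44)) = -8333*(-1109/2197 + (1/2)*(-1/44)*(-50)) = -8333*(-1109/2197 + 25/44) = -8333*6129/96668 = -3928689/7436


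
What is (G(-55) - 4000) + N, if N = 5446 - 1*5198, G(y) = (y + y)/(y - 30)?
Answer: -63762/17 ≈ -3750.7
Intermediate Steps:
G(y) = 2*y/(-30 + y) (G(y) = (2*y)/(-30 + y) = 2*y/(-30 + y))
N = 248 (N = 5446 - 5198 = 248)
(G(-55) - 4000) + N = (2*(-55)/(-30 - 55) - 4000) + 248 = (2*(-55)/(-85) - 4000) + 248 = (2*(-55)*(-1/85) - 4000) + 248 = (22/17 - 4000) + 248 = -67978/17 + 248 = -63762/17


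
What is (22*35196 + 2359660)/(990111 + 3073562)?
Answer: 3133972/4063673 ≈ 0.77122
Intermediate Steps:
(22*35196 + 2359660)/(990111 + 3073562) = (774312 + 2359660)/4063673 = 3133972*(1/4063673) = 3133972/4063673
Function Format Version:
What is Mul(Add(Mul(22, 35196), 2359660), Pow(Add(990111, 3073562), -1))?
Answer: Rational(3133972, 4063673) ≈ 0.77122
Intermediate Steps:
Mul(Add(Mul(22, 35196), 2359660), Pow(Add(990111, 3073562), -1)) = Mul(Add(774312, 2359660), Pow(4063673, -1)) = Mul(3133972, Rational(1, 4063673)) = Rational(3133972, 4063673)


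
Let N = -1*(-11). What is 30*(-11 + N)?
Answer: 0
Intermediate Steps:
N = 11
30*(-11 + N) = 30*(-11 + 11) = 30*0 = 0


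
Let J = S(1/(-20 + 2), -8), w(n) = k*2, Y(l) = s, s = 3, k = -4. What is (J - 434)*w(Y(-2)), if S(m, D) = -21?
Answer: 3640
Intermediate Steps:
Y(l) = 3
w(n) = -8 (w(n) = -4*2 = -8)
J = -21
(J - 434)*w(Y(-2)) = (-21 - 434)*(-8) = -455*(-8) = 3640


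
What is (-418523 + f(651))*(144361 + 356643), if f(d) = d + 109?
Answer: -209300934052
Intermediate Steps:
f(d) = 109 + d
(-418523 + f(651))*(144361 + 356643) = (-418523 + (109 + 651))*(144361 + 356643) = (-418523 + 760)*501004 = -417763*501004 = -209300934052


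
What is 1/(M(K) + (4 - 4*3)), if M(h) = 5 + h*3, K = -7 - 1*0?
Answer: -1/24 ≈ -0.041667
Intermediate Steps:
K = -7 (K = -7 + 0 = -7)
M(h) = 5 + 3*h
1/(M(K) + (4 - 4*3)) = 1/((5 + 3*(-7)) + (4 - 4*3)) = 1/((5 - 21) + (4 - 12)) = 1/(-16 - 8) = 1/(-24) = -1/24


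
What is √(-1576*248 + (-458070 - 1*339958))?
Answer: 2*I*√297219 ≈ 1090.4*I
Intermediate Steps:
√(-1576*248 + (-458070 - 1*339958)) = √(-390848 + (-458070 - 339958)) = √(-390848 - 798028) = √(-1188876) = 2*I*√297219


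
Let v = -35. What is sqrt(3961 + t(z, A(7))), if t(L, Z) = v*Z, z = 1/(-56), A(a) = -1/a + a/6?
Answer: sqrt(141306)/6 ≈ 62.651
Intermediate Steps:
A(a) = -1/a + a/6 (A(a) = -1/a + a*(1/6) = -1/a + a/6)
z = -1/56 ≈ -0.017857
t(L, Z) = -35*Z
sqrt(3961 + t(z, A(7))) = sqrt(3961 - 35*(-1/7 + (1/6)*7)) = sqrt(3961 - 35*(-1*1/7 + 7/6)) = sqrt(3961 - 35*(-1/7 + 7/6)) = sqrt(3961 - 35*43/42) = sqrt(3961 - 215/6) = sqrt(23551/6) = sqrt(141306)/6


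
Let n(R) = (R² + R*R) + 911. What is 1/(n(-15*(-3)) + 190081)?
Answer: 1/195042 ≈ 5.1271e-6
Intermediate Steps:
n(R) = 911 + 2*R² (n(R) = (R² + R²) + 911 = 2*R² + 911 = 911 + 2*R²)
1/(n(-15*(-3)) + 190081) = 1/((911 + 2*(-15*(-3))²) + 190081) = 1/((911 + 2*45²) + 190081) = 1/((911 + 2*2025) + 190081) = 1/((911 + 4050) + 190081) = 1/(4961 + 190081) = 1/195042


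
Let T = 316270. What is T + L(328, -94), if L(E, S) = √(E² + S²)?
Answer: 316270 + 2*√29105 ≈ 3.1661e+5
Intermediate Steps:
T + L(328, -94) = 316270 + √(328² + (-94)²) = 316270 + √(107584 + 8836) = 316270 + √116420 = 316270 + 2*√29105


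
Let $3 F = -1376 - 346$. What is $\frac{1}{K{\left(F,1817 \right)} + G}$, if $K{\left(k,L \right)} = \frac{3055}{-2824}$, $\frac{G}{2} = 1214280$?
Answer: $\frac{2824}{6858250385} \approx 4.1177 \cdot 10^{-7}$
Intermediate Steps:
$G = 2428560$ ($G = 2 \cdot 1214280 = 2428560$)
$F = -574$ ($F = \frac{-1376 - 346}{3} = \frac{1}{3} \left(-1722\right) = -574$)
$K{\left(k,L \right)} = - \frac{3055}{2824}$ ($K{\left(k,L \right)} = 3055 \left(- \frac{1}{2824}\right) = - \frac{3055}{2824}$)
$\frac{1}{K{\left(F,1817 \right)} + G} = \frac{1}{- \frac{3055}{2824} + 2428560} = \frac{1}{\frac{6858250385}{2824}} = \frac{2824}{6858250385}$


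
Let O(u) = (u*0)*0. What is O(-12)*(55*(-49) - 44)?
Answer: 0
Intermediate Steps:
O(u) = 0 (O(u) = 0*0 = 0)
O(-12)*(55*(-49) - 44) = 0*(55*(-49) - 44) = 0*(-2695 - 44) = 0*(-2739) = 0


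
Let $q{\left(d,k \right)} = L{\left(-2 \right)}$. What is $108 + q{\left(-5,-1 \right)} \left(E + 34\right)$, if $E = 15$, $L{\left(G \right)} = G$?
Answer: $10$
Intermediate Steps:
$q{\left(d,k \right)} = -2$
$108 + q{\left(-5,-1 \right)} \left(E + 34\right) = 108 - 2 \left(15 + 34\right) = 108 - 98 = 10$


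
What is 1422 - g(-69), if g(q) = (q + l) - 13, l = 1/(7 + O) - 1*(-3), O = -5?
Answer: 3001/2 ≈ 1500.5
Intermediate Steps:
l = 7/2 (l = 1/(7 - 5) - 1*(-3) = 1/2 + 3 = 7/2 ≈ 3.5000)
g(q) = -19/2 + q (g(q) = (q + 7/2) - 13 = (7/2 + q) - 13 = -19/2 + q)
1422 - g(-69) = 1422 - (-19/2 - 69) = 1422 - 1*(-157/2) = 1422 + 157/2 = 3001/2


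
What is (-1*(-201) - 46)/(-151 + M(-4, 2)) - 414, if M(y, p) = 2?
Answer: -61841/149 ≈ -415.04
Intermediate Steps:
(-1*(-201) - 46)/(-151 + M(-4, 2)) - 414 = (-1*(-201) - 46)/(-151 + 2) - 414 = (201 - 46)/(-149) - 414 = 155*(-1/149) - 414 = -155/149 - 414 = -61841/149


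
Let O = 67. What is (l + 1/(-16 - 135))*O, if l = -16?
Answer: -161939/151 ≈ -1072.4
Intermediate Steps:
(l + 1/(-16 - 135))*O = (-16 + 1/(-16 - 135))*67 = (-16 + 1/(-151))*67 = (-16 - 1/151)*67 = -2417/151*67 = -161939/151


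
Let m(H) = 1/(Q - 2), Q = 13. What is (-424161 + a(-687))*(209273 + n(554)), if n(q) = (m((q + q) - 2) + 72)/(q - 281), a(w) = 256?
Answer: -20492468074220/231 ≈ -8.8712e+10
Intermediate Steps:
m(H) = 1/11 (m(H) = 1/(13 - 2) = 1/11)
n(q) = 793/(11*(-281 + q)) (n(q) = (1/11 + 72)/(q - 281) = 793/(11*(-281 + q)))
(-424161 + a(-687))*(209273 + n(554)) = (-424161 + 256)*(209273 + 793/(11*(-281 + 554))) = -423905*(209273 + (793/11)/273) = -423905*(209273 + (793/11)*(1/273)) = -423905*(209273 + 61/231) = -423905*48342124/231 = -20492468074220/231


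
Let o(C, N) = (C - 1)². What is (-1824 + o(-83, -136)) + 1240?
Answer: 6472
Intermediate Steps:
o(C, N) = (-1 + C)²
(-1824 + o(-83, -136)) + 1240 = (-1824 + (-1 - 83)²) + 1240 = (-1824 + (-84)²) + 1240 = (-1824 + 7056) + 1240 = 5232 + 1240 = 6472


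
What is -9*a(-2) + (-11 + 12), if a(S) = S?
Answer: 19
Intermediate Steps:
-9*a(-2) + (-11 + 12) = -9*(-2) + (-11 + 12) = 18 + 1 = 19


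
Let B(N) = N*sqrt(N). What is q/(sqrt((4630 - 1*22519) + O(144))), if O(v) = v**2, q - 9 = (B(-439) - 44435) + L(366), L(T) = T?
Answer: sqrt(2847)*(-44060 - 439*I*sqrt(439))/2847 ≈ -825.75 - 172.39*I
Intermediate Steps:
B(N) = N**(3/2)
q = -44060 - 439*I*sqrt(439) (q = 9 + (((-439)**(3/2) - 44435) + 366) = 9 + ((-439*I*sqrt(439) - 44435) + 366) = 9 + ((-44435 - 439*I*sqrt(439)) + 366) = 9 + (-44069 - 439*I*sqrt(439)) = -44060 - 439*I*sqrt(439) ≈ -44060.0 - 9198.1*I)
q/(sqrt((4630 - 1*22519) + O(144))) = (-44060 - 439*I*sqrt(439))/(sqrt((4630 - 1*22519) + 144**2)) = (-44060 - 439*I*sqrt(439))/(sqrt((4630 - 22519) + 20736)) = (-44060 - 439*I*sqrt(439))/(sqrt(-17889 + 20736)) = (-44060 - 439*I*sqrt(439))/(sqrt(2847)) = (-44060 - 439*I*sqrt(439))*(sqrt(2847)/2847) = sqrt(2847)*(-44060 - 439*I*sqrt(439))/2847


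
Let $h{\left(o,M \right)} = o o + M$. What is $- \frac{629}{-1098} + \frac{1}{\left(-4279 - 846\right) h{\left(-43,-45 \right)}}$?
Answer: $\frac{2907709201}{5075779500} \approx 0.57286$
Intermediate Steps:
$h{\left(o,M \right)} = M + o^{2}$ ($h{\left(o,M \right)} = o^{2} + M = M + o^{2}$)
$- \frac{629}{-1098} + \frac{1}{\left(-4279 - 846\right) h{\left(-43,-45 \right)}} = - \frac{629}{-1098} + \frac{1}{\left(-4279 - 846\right) \left(-45 + \left(-43\right)^{2}\right)} = \left(-629\right) \left(- \frac{1}{1098}\right) + \frac{1}{\left(-5125\right) \left(-45 + 1849\right)} = \frac{629}{1098} - \frac{1}{5125 \cdot 1804} = \frac{629}{1098} - \frac{1}{9245500} = \frac{2907709201}{5075779500}$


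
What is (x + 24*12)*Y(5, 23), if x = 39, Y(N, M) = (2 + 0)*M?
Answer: 15042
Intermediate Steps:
Y(N, M) = 2*M
(x + 24*12)*Y(5, 23) = (39 + 24*12)*(2*23) = (39 + 288)*46 = 327*46 = 15042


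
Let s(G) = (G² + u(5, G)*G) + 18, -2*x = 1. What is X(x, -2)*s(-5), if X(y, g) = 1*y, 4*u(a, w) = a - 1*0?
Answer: -147/8 ≈ -18.375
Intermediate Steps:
x = -½ (x = -½*1 = -½ ≈ -0.50000)
u(a, w) = a/4 (u(a, w) = (a - 1*0)/4 = (a + 0)/4 = a/4)
X(y, g) = y
s(G) = 18 + G² + 5*G/4 (s(G) = (G² + ((¼)*5)*G) + 18 = (G² + 5*G/4) + 18 = 18 + G² + 5*G/4)
X(x, -2)*s(-5) = -(18 + (-5)² + (5/4)*(-5))/2 = -(18 + 25 - 25/4)/2 = -½*147/4 = -147/8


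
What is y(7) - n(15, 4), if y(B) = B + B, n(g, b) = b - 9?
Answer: 19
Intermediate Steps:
n(g, b) = -9 + b
y(B) = 2*B
y(7) - n(15, 4) = 2*7 - (-9 + 4) = 14 - 1*(-5) = 14 + 5 = 19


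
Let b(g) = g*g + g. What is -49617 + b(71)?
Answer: -44505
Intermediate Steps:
b(g) = g + g² (b(g) = g² + g = g + g²)
-49617 + b(71) = -49617 + 71*(1 + 71) = -49617 + 71*72 = -49617 + 5112 = -44505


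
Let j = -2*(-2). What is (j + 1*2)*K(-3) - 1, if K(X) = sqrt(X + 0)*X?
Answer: -1 - 18*I*sqrt(3) ≈ -1.0 - 31.177*I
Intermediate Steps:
K(X) = X**(3/2) (K(X) = sqrt(X)*X = X**(3/2))
j = 4
(j + 1*2)*K(-3) - 1 = (4 + 1*2)*(-3)**(3/2) - 1 = (4 + 2)*(-3*I*sqrt(3)) - 1 = 6*(-3*I*sqrt(3)) - 1 = -18*I*sqrt(3) - 1 = -1 - 18*I*sqrt(3)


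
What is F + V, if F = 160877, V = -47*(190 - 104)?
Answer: 156835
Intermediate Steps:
V = -4042 (V = -47*86 = -4042)
F + V = 160877 - 4042 = 156835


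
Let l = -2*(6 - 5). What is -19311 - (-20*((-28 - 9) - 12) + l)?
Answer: -20289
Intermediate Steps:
l = -2 (l = -2*1 = -2)
-19311 - (-20*((-28 - 9) - 12) + l) = -19311 - (-20*((-28 - 9) - 12) - 2) = -19311 - (-20*(-37 - 12) - 2) = -19311 - (-20*(-49) - 2) = -19311 - (980 - 2) = -19311 - 1*978 = -19311 - 978 = -20289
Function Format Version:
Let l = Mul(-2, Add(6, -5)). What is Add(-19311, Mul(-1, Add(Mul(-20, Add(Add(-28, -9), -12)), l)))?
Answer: -20289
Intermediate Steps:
l = -2 (l = Mul(-2, 1) = -2)
Add(-19311, Mul(-1, Add(Mul(-20, Add(Add(-28, -9), -12)), l))) = Add(-19311, Mul(-1, Add(Mul(-20, Add(Add(-28, -9), -12)), -2))) = Add(-19311, Mul(-1, Add(Mul(-20, Add(-37, -12)), -2))) = Add(-19311, Mul(-1, Add(Mul(-20, -49), -2))) = Add(-19311, Mul(-1, Add(980, -2))) = Add(-19311, Mul(-1, 978)) = Add(-19311, -978) = -20289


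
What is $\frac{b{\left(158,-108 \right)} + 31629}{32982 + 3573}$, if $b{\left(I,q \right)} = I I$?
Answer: $\frac{56593}{36555} \approx 1.5482$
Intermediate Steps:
$b{\left(I,q \right)} = I^{2}$
$\frac{b{\left(158,-108 \right)} + 31629}{32982 + 3573} = \frac{158^{2} + 31629}{32982 + 3573} = \frac{24964 + 31629}{36555} = 56593 \cdot \frac{1}{36555} = \frac{56593}{36555}$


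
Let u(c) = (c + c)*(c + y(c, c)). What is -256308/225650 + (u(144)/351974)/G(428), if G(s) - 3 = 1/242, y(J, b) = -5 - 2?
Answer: -15857703017346/14435118090925 ≈ -1.0986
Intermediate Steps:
y(J, b) = -7
u(c) = 2*c*(-7 + c) (u(c) = (c + c)*(c - 7) = (2*c)*(-7 + c) = 2*c*(-7 + c))
G(s) = 727/242 (G(s) = 3 + 1/242 = 727/242)
-256308/225650 + (u(144)/351974)/G(428) = -256308/225650 + ((2*144*(-7 + 144))/351974)/(727/242) = -256308*1/225650 + ((2*144*137)*(1/351974))*(242/727) = -128154/112825 + (39456*(1/351974))*(242/727) = -128154/112825 + (19728/175987)*(242/727) = -128154/112825 + 4774176/127942549 = -15857703017346/14435118090925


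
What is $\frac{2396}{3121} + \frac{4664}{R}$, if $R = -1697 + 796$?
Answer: $- \frac{233916}{53057} \approx -4.4088$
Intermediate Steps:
$R = -901$
$\frac{2396}{3121} + \frac{4664}{R} = \frac{2396}{3121} + \frac{4664}{-901} = 2396 \cdot \frac{1}{3121} + 4664 \left(- \frac{1}{901}\right) = \frac{2396}{3121} - \frac{88}{17} = - \frac{233916}{53057}$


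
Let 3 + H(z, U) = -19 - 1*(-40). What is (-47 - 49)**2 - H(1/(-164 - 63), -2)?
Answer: 9198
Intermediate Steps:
H(z, U) = 18 (H(z, U) = -3 + (-19 - 1*(-40)) = -3 + (-19 + 40) = -3 + 21 = 18)
(-47 - 49)**2 - H(1/(-164 - 63), -2) = (-47 - 49)**2 - 1*18 = (-96)**2 - 18 = 9216 - 18 = 9198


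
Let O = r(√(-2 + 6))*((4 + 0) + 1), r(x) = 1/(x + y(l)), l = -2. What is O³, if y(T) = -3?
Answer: -125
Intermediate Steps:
r(x) = 1/(-3 + x) (r(x) = 1/(x - 3) = 1/(-3 + x))
O = -5 (O = ((4 + 0) + 1)/(-3 + √(-2 + 6)) = (4 + 1)/(-3 + √4) = 5/(-3 + 2) = 5/(-1) = -1*5 = -5)
O³ = (-5)³ = -125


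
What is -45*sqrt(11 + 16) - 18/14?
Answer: -9/7 - 135*sqrt(3) ≈ -235.11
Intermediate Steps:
-45*sqrt(11 + 16) - 18/14 = -135*sqrt(3) - 18*1/14 = -135*sqrt(3) - 9/7 = -9/7 - 135*sqrt(3)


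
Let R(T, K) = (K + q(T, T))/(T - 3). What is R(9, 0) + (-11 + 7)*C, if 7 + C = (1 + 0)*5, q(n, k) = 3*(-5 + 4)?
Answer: 15/2 ≈ 7.5000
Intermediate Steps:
q(n, k) = -3 (q(n, k) = 3*(-1) = -3)
C = -2 (C = -7 + (1 + 0)*5 = -7 + 1*5 = -7 + 5 = -2)
R(T, K) = (-3 + K)/(-3 + T) (R(T, K) = (K - 3)/(T - 3) = (-3 + K)/(-3 + T))
R(9, 0) + (-11 + 7)*C = (-3 + 0)/(-3 + 9) + (-11 + 7)*(-2) = -3/6 - 4*(-2) = (1/6)*(-3) + 8 = -1/2 + 8 = 15/2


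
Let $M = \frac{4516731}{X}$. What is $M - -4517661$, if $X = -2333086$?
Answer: $\frac{10540087115115}{2333086} \approx 4.5177 \cdot 10^{6}$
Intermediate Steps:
$M = - \frac{4516731}{2333086}$ ($M = \frac{4516731}{-2333086} = 4516731 \left(- \frac{1}{2333086}\right) = - \frac{4516731}{2333086} \approx -1.9359$)
$M - -4517661 = - \frac{4516731}{2333086} - -4517661 = - \frac{4516731}{2333086} + 4517661 = \frac{10540087115115}{2333086}$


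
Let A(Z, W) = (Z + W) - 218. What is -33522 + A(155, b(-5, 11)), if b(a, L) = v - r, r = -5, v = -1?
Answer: -33581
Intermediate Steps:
b(a, L) = 4 (b(a, L) = -1 - 1*(-5) = -1 + 5 = 4)
A(Z, W) = -218 + W + Z (A(Z, W) = (W + Z) - 218 = -218 + W + Z)
-33522 + A(155, b(-5, 11)) = -33522 + (-218 + 4 + 155) = -33522 - 59 = -33581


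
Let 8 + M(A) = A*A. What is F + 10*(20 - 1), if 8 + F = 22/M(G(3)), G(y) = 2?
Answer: 353/2 ≈ 176.50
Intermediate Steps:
M(A) = -8 + A² (M(A) = -8 + A*A = -8 + A²)
F = -27/2 (F = -8 + 22/(-8 + 2²) = -8 + 22/(-8 + 4) = -8 + 22/(-4) = -8 + 22*(-¼) = -8 - 11/2 = -27/2 ≈ -13.500)
F + 10*(20 - 1) = -27/2 + 10*(20 - 1) = -27/2 + 10*19 = -27/2 + 190 = 353/2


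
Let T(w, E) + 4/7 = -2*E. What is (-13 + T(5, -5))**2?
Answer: 625/49 ≈ 12.755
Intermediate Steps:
T(w, E) = -4/7 - 2*E
(-13 + T(5, -5))**2 = (-13 + (-4/7 - 2*(-5)))**2 = (-13 + (-4/7 + 10))**2 = (-13 + 66/7)**2 = (-25/7)**2 = 625/49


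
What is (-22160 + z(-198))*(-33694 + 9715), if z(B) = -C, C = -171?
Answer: 527274231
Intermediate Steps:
z(B) = 171 (z(B) = -1*(-171) = 171)
(-22160 + z(-198))*(-33694 + 9715) = (-22160 + 171)*(-33694 + 9715) = -21989*(-23979) = 527274231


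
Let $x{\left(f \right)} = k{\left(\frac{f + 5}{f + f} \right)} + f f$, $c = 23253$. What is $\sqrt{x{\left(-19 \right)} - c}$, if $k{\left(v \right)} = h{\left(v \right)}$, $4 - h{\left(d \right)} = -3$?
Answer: $i \sqrt{22885} \approx 151.28 i$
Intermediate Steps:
$h{\left(d \right)} = 7$ ($h{\left(d \right)} = 4 - -3 = 4 + 3 = 7$)
$k{\left(v \right)} = 7$
$x{\left(f \right)} = 7 + f^{2}$ ($x{\left(f \right)} = 7 + f f = 7 + f^{2}$)
$\sqrt{x{\left(-19 \right)} - c} = \sqrt{\left(7 + \left(-19\right)^{2}\right) - 23253} = \sqrt{\left(7 + 361\right) - 23253} = \sqrt{368 - 23253} = \sqrt{-22885} = i \sqrt{22885}$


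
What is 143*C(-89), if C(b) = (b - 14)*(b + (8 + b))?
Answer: 2503930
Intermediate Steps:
C(b) = (-14 + b)*(8 + 2*b)
143*C(-89) = 143*(-112 - 20*(-89) + 2*(-89)**2) = 143*(-112 + 1780 + 2*7921) = 143*(-112 + 1780 + 15842) = 143*17510 = 2503930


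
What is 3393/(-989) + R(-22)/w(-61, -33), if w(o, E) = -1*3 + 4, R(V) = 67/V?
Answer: -140909/21758 ≈ -6.4762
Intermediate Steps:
w(o, E) = 1 (w(o, E) = -3 + 4 = 1)
3393/(-989) + R(-22)/w(-61, -33) = 3393/(-989) + (67/(-22))/1 = 3393*(-1/989) + (67*(-1/22))*1 = -3393/989 - 67/22*1 = -3393/989 - 67/22 = -140909/21758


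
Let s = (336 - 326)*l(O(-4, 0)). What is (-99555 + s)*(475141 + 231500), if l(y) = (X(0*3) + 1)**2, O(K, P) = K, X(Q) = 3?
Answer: -70236582195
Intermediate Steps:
l(y) = 16 (l(y) = (3 + 1)**2 = 4**2 = 16)
s = 160 (s = (336 - 326)*16 = 10*16 = 160)
(-99555 + s)*(475141 + 231500) = (-99555 + 160)*(475141 + 231500) = -99395*706641 = -70236582195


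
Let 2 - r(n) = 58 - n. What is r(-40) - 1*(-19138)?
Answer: 19042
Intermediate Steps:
r(n) = -56 + n (r(n) = 2 - (58 - n) = 2 + (-58 + n) = -56 + n)
r(-40) - 1*(-19138) = (-56 - 40) - 1*(-19138) = -96 + 19138 = 19042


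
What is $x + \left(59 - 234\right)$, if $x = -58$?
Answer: $-233$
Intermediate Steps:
$x + \left(59 - 234\right) = -58 + \left(59 - 234\right) = -58 - 175 = -233$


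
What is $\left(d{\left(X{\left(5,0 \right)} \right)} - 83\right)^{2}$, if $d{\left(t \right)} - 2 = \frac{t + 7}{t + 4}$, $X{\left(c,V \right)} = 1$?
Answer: $\frac{157609}{25} \approx 6304.4$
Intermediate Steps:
$d{\left(t \right)} = 2 + \frac{7 + t}{4 + t}$ ($d{\left(t \right)} = 2 + \frac{t + 7}{t + 4} = 2 + \frac{7 + t}{4 + t}$)
$\left(d{\left(X{\left(5,0 \right)} \right)} - 83\right)^{2} = \left(\frac{3 \left(5 + 1\right)}{4 + 1} - 83\right)^{2} = \left(3 \cdot \frac{1}{5} \cdot 6 - 83\right)^{2} = \left(\frac{18}{5} - 83\right)^{2} = \left(- \frac{397}{5}\right)^{2} = \frac{157609}{25}$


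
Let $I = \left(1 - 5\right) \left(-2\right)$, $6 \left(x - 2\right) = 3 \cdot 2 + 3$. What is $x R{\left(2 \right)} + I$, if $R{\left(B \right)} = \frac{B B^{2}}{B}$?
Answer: $22$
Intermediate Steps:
$R{\left(B \right)} = B^{2}$ ($R{\left(B \right)} = \frac{B^{3}}{B} = B^{2}$)
$x = \frac{7}{2}$ ($x = 2 + \frac{3 \cdot 2 + 3}{6} = 2 + \frac{6 + 3}{6} = 2 + \frac{1}{6} \cdot 9 = 2 + \frac{3}{2} = \frac{7}{2} \approx 3.5$)
$I = 8$ ($I = \left(-4\right) \left(-2\right) = 8$)
$x R{\left(2 \right)} + I = \frac{7 \cdot 2^{2}}{2} + 8 = \frac{7}{2} \cdot 4 + 8 = 14 + 8 = 22$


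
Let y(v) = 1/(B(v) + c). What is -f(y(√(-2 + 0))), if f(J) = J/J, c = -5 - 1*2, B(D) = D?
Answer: -1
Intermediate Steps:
c = -7 (c = -5 - 2 = -7)
y(v) = 1/(-7 + v) (y(v) = 1/(v - 7) = 1/(-7 + v))
f(J) = 1
-f(y(√(-2 + 0))) = -1*1 = -1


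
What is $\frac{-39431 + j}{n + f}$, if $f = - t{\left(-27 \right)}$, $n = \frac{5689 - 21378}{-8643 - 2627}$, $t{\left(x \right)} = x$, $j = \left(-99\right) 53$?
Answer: $- \frac{503521060}{319979} \approx -1573.6$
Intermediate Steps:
$j = -5247$
$n = \frac{15689}{11270}$ ($n = - \frac{15689}{-11270} = \left(-15689\right) \left(- \frac{1}{11270}\right) = \frac{15689}{11270} \approx 1.3921$)
$f = 27$ ($f = \left(-1\right) \left(-27\right) = 27$)
$\frac{-39431 + j}{n + f} = \frac{-39431 - 5247}{\frac{15689}{11270} + 27} = - \frac{44678}{\frac{319979}{11270}} = \left(-44678\right) \frac{11270}{319979} = - \frac{503521060}{319979}$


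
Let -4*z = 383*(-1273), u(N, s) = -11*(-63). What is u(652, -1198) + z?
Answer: 490331/4 ≈ 1.2258e+5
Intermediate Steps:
u(N, s) = 693
z = 487559/4 (z = -383*(-1273)/4 = -¼*(-487559) = 487559/4 ≈ 1.2189e+5)
u(652, -1198) + z = 693 + 487559/4 = 490331/4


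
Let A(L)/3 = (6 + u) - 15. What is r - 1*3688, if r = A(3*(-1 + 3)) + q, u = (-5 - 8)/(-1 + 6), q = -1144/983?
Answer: -18303282/4915 ≈ -3724.0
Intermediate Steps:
q = -1144/983 (q = -1144*1/983 = -1144/983 ≈ -1.1638)
u = -13/5 ≈ -2.6000
A(L) = -174/5 (A(L) = 3*((6 - 13/5) - 15) = 3*(17/5 - 15) = 3*(-58/5) = -174/5)
r = -176762/4915 (r = -174/5 - 1144/983 = -176762/4915 ≈ -35.964)
r - 1*3688 = -176762/4915 - 1*3688 = -176762/4915 - 3688 = -18303282/4915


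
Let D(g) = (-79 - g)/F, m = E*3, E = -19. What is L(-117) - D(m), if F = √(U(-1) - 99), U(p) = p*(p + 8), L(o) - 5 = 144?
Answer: 149 - 11*I*√106/53 ≈ 149.0 - 2.1368*I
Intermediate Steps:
L(o) = 149 (L(o) = 5 + 144 = 149)
m = -57 (m = -19*3 = -57)
U(p) = p*(8 + p)
F = I*√106 (F = √(-(8 - 1) - 99) = √(-1*7 - 99) = √(-7 - 99) = √(-106) = I*√106 ≈ 10.296*I)
D(g) = -I*√106*(-79 - g)/106 (D(g) = (-79 - g)/((I*√106)) = (-79 - g)*(-I*√106/106) = -I*√106*(-79 - g)/106)
L(-117) - D(m) = 149 - I*√106*(79 - 57)/106 = 149 - I*√106*22/106 = 149 - 11*I*√106/53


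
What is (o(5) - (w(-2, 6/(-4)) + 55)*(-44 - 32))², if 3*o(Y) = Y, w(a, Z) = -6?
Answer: 124925329/9 ≈ 1.3881e+7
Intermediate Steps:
o(Y) = Y/3
(o(5) - (w(-2, 6/(-4)) + 55)*(-44 - 32))² = ((⅓)*5 - (-6 + 55)*(-44 - 32))² = (5/3 - 49*(-76))² = (5/3 - 1*(-3724))² = (5/3 + 3724)² = (11177/3)² = 124925329/9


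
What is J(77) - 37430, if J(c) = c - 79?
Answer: -37432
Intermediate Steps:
J(c) = -79 + c
J(77) - 37430 = (-79 + 77) - 37430 = -2 - 37430 = -37432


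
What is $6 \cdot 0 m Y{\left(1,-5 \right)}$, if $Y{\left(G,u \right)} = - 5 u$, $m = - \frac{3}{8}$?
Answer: $0$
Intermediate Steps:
$m = - \frac{3}{8}$ ($m = \left(-3\right) \frac{1}{8} = - \frac{3}{8} \approx -0.375$)
$6 \cdot 0 m Y{\left(1,-5 \right)} = 6 \cdot 0 \left(- \frac{3}{8}\right) \left(\left(-5\right) \left(-5\right)\right) = 0 \left(- \frac{3}{8}\right) 25 = 0 \cdot 25 = 0$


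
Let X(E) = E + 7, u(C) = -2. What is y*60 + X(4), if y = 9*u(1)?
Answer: -1069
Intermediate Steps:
X(E) = 7 + E
y = -18 (y = 9*(-2) = -18)
y*60 + X(4) = -18*60 + (7 + 4) = -1080 + 11 = -1069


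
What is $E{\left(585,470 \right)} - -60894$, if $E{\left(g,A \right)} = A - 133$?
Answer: $61231$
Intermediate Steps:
$E{\left(g,A \right)} = -133 + A$
$E{\left(585,470 \right)} - -60894 = \left(-133 + 470\right) - -60894 = 337 + 60894 = 61231$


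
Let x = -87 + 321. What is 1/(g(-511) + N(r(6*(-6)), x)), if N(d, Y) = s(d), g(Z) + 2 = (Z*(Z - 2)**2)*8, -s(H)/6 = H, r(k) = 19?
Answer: -1/1075834988 ≈ -9.2951e-10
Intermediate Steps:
s(H) = -6*H
x = 234
g(Z) = -2 + 8*Z*(-2 + Z)**2 (g(Z) = -2 + (Z*(Z - 2)**2)*8 = -2 + (Z*(-2 + Z)**2)*8 = -2 + 8*Z*(-2 + Z)**2)
N(d, Y) = -6*d
1/(g(-511) + N(r(6*(-6)), x)) = 1/((-2 + 8*(-511)*(-2 - 511)**2) - 6*19) = 1/((-2 + 8*(-511)*(-513)**2) - 114) = 1/((-2 + 8*(-511)*263169) - 114) = 1/((-2 - 1075834872) - 114) = 1/(-1075834874 - 114) = 1/(-1075834988) = -1/1075834988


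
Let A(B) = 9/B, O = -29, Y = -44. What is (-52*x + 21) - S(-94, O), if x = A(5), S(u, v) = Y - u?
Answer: -613/5 ≈ -122.60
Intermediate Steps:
S(u, v) = -44 - u
x = 9/5 ≈ 1.8000
(-52*x + 21) - S(-94, O) = (-52*9/5 + 21) - (-44 - 1*(-94)) = (-468/5 + 21) - (-44 + 94) = -363/5 - 1*50 = -363/5 - 50 = -613/5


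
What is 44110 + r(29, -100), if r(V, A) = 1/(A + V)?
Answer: 3131809/71 ≈ 44110.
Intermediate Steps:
44110 + r(29, -100) = 44110 + 1/(-100 + 29) = 44110 + 1/(-71) = 44110 - 1/71 = 3131809/71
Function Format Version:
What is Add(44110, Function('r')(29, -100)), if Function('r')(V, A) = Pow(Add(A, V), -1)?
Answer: Rational(3131809, 71) ≈ 44110.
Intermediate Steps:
Add(44110, Function('r')(29, -100)) = Add(44110, Pow(Add(-100, 29), -1)) = Add(44110, Pow(-71, -1)) = Add(44110, Rational(-1, 71)) = Rational(3131809, 71)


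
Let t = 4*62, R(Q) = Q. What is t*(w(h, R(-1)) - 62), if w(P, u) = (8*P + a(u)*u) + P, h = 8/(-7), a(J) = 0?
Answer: -125488/7 ≈ -17927.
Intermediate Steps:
t = 248
h = -8/7 (h = 8*(-⅐) = -8/7 ≈ -1.1429)
w(P, u) = 9*P (w(P, u) = (8*P + 0*u) + P = (8*P + 0) + P = 8*P + P = 9*P)
t*(w(h, R(-1)) - 62) = 248*(9*(-8/7) - 62) = 248*(-72/7 - 62) = 248*(-506/7) = -125488/7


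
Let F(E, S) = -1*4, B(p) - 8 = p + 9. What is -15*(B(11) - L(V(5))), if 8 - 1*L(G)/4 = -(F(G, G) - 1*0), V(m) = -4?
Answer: -180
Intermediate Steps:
B(p) = 17 + p (B(p) = 8 + (p + 9) = 8 + (9 + p) = 17 + p)
F(E, S) = -4
L(G) = 16 (L(G) = 32 - (-4)*(-4 - 1*0) = 32 - (-4)*(-4 + 0) = 32 - (-4)*(-4) = 32 - 4*4 = 32 - 16 = 16)
-15*(B(11) - L(V(5))) = -15*((17 + 11) - 1*16) = -15*(28 - 16) = -15*12 = -180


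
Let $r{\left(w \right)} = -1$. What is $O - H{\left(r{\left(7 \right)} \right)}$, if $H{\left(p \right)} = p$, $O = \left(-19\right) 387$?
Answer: $-7352$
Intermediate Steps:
$O = -7353$
$O - H{\left(r{\left(7 \right)} \right)} = -7353 - -1 = -7353 + 1 = -7352$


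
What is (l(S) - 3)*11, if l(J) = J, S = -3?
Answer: -66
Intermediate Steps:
(l(S) - 3)*11 = (-3 - 3)*11 = -6*11 = -66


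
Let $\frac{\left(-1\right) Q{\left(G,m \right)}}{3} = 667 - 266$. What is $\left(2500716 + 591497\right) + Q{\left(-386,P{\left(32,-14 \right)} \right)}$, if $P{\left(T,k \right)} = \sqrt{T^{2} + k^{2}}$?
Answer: $3091010$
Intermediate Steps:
$Q{\left(G,m \right)} = -1203$ ($Q{\left(G,m \right)} = - 3 \left(667 - 266\right) = \left(-3\right) 401 = -1203$)
$\left(2500716 + 591497\right) + Q{\left(-386,P{\left(32,-14 \right)} \right)} = \left(2500716 + 591497\right) - 1203 = 3092213 - 1203 = 3091010$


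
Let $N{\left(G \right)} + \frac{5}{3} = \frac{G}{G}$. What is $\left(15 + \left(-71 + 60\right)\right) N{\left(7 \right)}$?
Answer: $- \frac{8}{3} \approx -2.6667$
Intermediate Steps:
$N{\left(G \right)} = - \frac{2}{3}$ ($N{\left(G \right)} = - \frac{5}{3} + \frac{G}{G} = - \frac{5}{3} + 1 = - \frac{2}{3}$)
$\left(15 + \left(-71 + 60\right)\right) N{\left(7 \right)} = \left(15 + \left(-71 + 60\right)\right) \left(- \frac{2}{3}\right) = \left(15 - 11\right) \left(- \frac{2}{3}\right) = 4 \left(- \frac{2}{3}\right) = - \frac{8}{3}$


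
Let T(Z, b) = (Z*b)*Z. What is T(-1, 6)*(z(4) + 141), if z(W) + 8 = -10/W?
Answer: 783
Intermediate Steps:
z(W) = -8 - 10/W
T(Z, b) = b*Z²
T(-1, 6)*(z(4) + 141) = (6*(-1)²)*((-8 - 10/4) + 141) = (6*1)*((-8 - 10*¼) + 141) = 6*((-8 - 5/2) + 141) = 6*(-21/2 + 141) = 6*(261/2) = 783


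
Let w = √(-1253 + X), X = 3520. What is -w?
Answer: -√2267 ≈ -47.613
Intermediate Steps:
w = √2267 (w = √(-1253 + 3520) = √2267 ≈ 47.613)
-w = -√2267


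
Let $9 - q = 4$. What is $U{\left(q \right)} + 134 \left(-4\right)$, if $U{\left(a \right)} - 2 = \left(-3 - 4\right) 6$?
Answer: $-576$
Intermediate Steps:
$q = 5$ ($q = 9 - 4 = 5$)
$U{\left(a \right)} = -40$ ($U{\left(a \right)} = 2 + \left(-3 - 4\right) 6 = 2 - 42 = -40$)
$U{\left(q \right)} + 134 \left(-4\right) = -40 + 134 \left(-4\right) = -40 - 536 = -576$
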